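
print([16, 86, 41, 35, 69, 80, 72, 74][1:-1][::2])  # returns [86, 35, 80]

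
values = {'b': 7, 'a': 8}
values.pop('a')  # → 8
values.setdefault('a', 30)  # 30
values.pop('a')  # 30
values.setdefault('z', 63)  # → 63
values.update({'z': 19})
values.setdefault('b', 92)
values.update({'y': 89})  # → {'b': 7, 'z': 19, 'y': 89}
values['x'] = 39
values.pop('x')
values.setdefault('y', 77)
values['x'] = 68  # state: {'b': 7, 'z': 19, 'y': 89, 'x': 68}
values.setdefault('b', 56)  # 7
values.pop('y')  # 89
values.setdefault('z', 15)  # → 19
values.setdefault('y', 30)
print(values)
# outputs {'b': 7, 'z': 19, 'x': 68, 'y': 30}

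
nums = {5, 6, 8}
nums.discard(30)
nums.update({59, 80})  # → {5, 6, 8, 59, 80}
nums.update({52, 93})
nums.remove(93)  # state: {5, 6, 8, 52, 59, 80}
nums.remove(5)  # {6, 8, 52, 59, 80}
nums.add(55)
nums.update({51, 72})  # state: {6, 8, 51, 52, 55, 59, 72, 80}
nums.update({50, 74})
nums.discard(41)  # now {6, 8, 50, 51, 52, 55, 59, 72, 74, 80}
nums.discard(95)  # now {6, 8, 50, 51, 52, 55, 59, 72, 74, 80}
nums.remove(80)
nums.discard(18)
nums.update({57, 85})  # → {6, 8, 50, 51, 52, 55, 57, 59, 72, 74, 85}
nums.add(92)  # {6, 8, 50, 51, 52, 55, 57, 59, 72, 74, 85, 92}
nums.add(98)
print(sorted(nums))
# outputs [6, 8, 50, 51, 52, 55, 57, 59, 72, 74, 85, 92, 98]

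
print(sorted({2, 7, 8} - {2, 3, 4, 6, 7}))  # [8]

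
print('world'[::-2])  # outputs drw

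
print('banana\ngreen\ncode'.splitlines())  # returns ['banana', 'green', 'code']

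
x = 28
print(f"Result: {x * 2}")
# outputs Result: 56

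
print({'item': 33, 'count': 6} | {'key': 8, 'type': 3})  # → {'item': 33, 'count': 6, 'key': 8, 'type': 3}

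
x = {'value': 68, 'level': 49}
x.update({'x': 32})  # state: {'value': 68, 'level': 49, 'x': 32}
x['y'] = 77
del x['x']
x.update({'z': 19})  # {'value': 68, 'level': 49, 'y': 77, 'z': 19}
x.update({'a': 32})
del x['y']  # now {'value': 68, 'level': 49, 'z': 19, 'a': 32}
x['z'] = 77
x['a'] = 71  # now {'value': 68, 'level': 49, 'z': 77, 'a': 71}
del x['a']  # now {'value': 68, 'level': 49, 'z': 77}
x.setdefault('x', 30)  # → 30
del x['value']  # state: {'level': 49, 'z': 77, 'x': 30}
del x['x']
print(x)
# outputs {'level': 49, 'z': 77}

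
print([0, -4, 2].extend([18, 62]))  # None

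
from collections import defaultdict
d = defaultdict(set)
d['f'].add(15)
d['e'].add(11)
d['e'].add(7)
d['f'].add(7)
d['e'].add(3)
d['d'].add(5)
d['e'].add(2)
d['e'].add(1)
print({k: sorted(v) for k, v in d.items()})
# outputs {'f': [7, 15], 'e': [1, 2, 3, 7, 11], 'd': [5]}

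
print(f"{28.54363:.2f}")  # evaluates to 28.54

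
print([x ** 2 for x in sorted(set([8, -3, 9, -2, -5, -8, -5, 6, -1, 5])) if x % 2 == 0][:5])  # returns [64, 4, 36, 64]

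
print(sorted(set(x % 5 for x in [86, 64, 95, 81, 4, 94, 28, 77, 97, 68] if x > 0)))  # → [0, 1, 2, 3, 4]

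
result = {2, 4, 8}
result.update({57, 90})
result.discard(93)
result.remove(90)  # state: {2, 4, 8, 57}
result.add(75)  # {2, 4, 8, 57, 75}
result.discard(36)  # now {2, 4, 8, 57, 75}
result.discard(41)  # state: {2, 4, 8, 57, 75}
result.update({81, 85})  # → {2, 4, 8, 57, 75, 81, 85}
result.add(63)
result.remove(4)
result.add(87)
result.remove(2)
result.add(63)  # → {8, 57, 63, 75, 81, 85, 87}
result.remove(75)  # {8, 57, 63, 81, 85, 87}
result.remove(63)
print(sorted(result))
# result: [8, 57, 81, 85, 87]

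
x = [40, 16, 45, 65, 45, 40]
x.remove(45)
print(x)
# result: [40, 16, 65, 45, 40]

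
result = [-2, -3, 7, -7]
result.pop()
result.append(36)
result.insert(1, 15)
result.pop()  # 36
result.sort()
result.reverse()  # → [15, 7, -2, -3]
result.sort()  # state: [-3, -2, 7, 15]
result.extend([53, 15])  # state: [-3, -2, 7, 15, 53, 15]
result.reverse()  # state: [15, 53, 15, 7, -2, -3]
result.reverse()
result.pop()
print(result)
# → [-3, -2, 7, 15, 53]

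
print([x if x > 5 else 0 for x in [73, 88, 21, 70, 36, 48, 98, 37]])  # [73, 88, 21, 70, 36, 48, 98, 37]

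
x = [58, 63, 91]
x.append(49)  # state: [58, 63, 91, 49]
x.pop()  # 49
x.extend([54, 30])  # [58, 63, 91, 54, 30]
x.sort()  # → [30, 54, 58, 63, 91]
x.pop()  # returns 91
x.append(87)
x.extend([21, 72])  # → [30, 54, 58, 63, 87, 21, 72]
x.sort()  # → [21, 30, 54, 58, 63, 72, 87]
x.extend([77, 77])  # [21, 30, 54, 58, 63, 72, 87, 77, 77]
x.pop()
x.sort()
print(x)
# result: [21, 30, 54, 58, 63, 72, 77, 87]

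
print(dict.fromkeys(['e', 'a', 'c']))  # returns {'e': None, 'a': None, 'c': None}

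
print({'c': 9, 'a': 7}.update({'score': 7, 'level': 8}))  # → None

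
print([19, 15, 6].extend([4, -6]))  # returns None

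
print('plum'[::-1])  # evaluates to mulp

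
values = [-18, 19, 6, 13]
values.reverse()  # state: [13, 6, 19, -18]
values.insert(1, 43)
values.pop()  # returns -18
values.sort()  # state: [6, 13, 19, 43]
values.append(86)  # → [6, 13, 19, 43, 86]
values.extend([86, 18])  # [6, 13, 19, 43, 86, 86, 18]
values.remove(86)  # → [6, 13, 19, 43, 86, 18]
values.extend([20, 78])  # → [6, 13, 19, 43, 86, 18, 20, 78]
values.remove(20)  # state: [6, 13, 19, 43, 86, 18, 78]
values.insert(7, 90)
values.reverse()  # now [90, 78, 18, 86, 43, 19, 13, 6]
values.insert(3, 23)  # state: [90, 78, 18, 23, 86, 43, 19, 13, 6]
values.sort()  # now [6, 13, 18, 19, 23, 43, 78, 86, 90]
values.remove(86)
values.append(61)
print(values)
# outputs [6, 13, 18, 19, 23, 43, 78, 90, 61]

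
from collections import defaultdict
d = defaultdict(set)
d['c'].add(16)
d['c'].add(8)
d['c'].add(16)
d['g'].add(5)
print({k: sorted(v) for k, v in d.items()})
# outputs {'c': [8, 16], 'g': [5]}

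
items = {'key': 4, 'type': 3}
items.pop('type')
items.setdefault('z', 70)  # 70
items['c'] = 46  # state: {'key': 4, 'z': 70, 'c': 46}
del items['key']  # {'z': 70, 'c': 46}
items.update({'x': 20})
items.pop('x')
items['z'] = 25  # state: {'z': 25, 'c': 46}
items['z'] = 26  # {'z': 26, 'c': 46}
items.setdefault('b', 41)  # 41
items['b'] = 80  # {'z': 26, 'c': 46, 'b': 80}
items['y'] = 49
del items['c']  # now {'z': 26, 'b': 80, 'y': 49}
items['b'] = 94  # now {'z': 26, 'b': 94, 'y': 49}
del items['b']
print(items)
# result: {'z': 26, 'y': 49}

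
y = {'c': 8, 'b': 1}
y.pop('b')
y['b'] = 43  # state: {'c': 8, 'b': 43}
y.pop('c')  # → 8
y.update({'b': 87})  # {'b': 87}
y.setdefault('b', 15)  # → 87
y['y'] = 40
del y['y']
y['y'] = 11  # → {'b': 87, 'y': 11}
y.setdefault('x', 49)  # 49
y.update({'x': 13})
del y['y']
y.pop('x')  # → 13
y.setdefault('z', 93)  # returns 93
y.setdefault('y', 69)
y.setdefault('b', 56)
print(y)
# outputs {'b': 87, 'z': 93, 'y': 69}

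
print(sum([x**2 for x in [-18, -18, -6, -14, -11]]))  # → 1001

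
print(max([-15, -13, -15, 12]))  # 12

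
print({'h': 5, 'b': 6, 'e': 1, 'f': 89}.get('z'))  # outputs None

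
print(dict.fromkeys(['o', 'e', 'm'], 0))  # {'o': 0, 'e': 0, 'm': 0}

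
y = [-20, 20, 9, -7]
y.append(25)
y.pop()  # 25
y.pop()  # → -7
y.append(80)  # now [-20, 20, 9, 80]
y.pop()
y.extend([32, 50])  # [-20, 20, 9, 32, 50]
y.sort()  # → [-20, 9, 20, 32, 50]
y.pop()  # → 50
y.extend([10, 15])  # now [-20, 9, 20, 32, 10, 15]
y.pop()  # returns 15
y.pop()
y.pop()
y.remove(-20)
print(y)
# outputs [9, 20]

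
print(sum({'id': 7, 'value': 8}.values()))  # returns 15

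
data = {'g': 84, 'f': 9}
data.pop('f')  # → 9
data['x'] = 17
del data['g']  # {'x': 17}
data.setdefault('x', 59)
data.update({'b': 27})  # {'x': 17, 'b': 27}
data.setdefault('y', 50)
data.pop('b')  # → 27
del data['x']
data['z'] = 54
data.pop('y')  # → 50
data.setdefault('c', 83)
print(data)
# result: {'z': 54, 'c': 83}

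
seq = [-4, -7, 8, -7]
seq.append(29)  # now [-4, -7, 8, -7, 29]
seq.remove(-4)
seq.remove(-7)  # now [8, -7, 29]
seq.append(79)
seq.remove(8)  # [-7, 29, 79]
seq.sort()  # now [-7, 29, 79]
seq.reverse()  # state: [79, 29, -7]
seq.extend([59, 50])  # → [79, 29, -7, 59, 50]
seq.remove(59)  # [79, 29, -7, 50]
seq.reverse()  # [50, -7, 29, 79]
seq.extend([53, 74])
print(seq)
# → [50, -7, 29, 79, 53, 74]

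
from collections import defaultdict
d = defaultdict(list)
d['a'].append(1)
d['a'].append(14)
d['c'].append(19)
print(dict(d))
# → {'a': [1, 14], 'c': [19]}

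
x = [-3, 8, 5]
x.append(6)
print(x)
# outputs [-3, 8, 5, 6]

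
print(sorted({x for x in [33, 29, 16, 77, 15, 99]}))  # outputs [15, 16, 29, 33, 77, 99]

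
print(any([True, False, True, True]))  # True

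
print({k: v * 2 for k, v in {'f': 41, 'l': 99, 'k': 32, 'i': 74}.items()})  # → {'f': 82, 'l': 198, 'k': 64, 'i': 148}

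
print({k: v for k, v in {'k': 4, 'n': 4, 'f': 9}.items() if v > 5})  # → {'f': 9}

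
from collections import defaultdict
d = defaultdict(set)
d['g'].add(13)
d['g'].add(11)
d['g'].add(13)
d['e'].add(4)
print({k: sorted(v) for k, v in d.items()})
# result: {'g': [11, 13], 'e': [4]}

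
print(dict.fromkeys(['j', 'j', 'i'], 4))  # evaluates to {'j': 4, 'i': 4}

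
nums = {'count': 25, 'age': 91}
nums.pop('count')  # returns 25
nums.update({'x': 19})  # {'age': 91, 'x': 19}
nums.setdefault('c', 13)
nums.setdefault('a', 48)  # 48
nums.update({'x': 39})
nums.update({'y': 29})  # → {'age': 91, 'x': 39, 'c': 13, 'a': 48, 'y': 29}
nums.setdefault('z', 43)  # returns 43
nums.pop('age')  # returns 91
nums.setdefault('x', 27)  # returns 39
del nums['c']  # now {'x': 39, 'a': 48, 'y': 29, 'z': 43}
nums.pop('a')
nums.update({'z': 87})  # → {'x': 39, 'y': 29, 'z': 87}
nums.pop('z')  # 87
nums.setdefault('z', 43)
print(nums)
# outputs {'x': 39, 'y': 29, 'z': 43}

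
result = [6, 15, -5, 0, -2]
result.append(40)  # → [6, 15, -5, 0, -2, 40]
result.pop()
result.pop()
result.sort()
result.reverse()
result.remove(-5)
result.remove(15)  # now [6, 0]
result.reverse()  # [0, 6]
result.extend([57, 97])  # [0, 6, 57, 97]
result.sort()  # [0, 6, 57, 97]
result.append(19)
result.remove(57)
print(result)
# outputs [0, 6, 97, 19]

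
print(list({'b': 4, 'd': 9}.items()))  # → [('b', 4), ('d', 9)]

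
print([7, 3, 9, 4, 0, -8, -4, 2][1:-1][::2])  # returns [3, 4, -8]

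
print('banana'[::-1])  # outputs ananab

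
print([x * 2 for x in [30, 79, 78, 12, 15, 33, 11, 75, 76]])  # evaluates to [60, 158, 156, 24, 30, 66, 22, 150, 152]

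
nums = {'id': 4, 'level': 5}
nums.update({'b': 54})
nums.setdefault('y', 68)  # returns 68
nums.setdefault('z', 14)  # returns 14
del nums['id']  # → {'level': 5, 'b': 54, 'y': 68, 'z': 14}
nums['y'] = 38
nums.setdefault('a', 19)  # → 19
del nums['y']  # {'level': 5, 'b': 54, 'z': 14, 'a': 19}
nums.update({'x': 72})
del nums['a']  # {'level': 5, 'b': 54, 'z': 14, 'x': 72}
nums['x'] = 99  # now {'level': 5, 'b': 54, 'z': 14, 'x': 99}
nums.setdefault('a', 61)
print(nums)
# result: {'level': 5, 'b': 54, 'z': 14, 'x': 99, 'a': 61}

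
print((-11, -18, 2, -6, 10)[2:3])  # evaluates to (2,)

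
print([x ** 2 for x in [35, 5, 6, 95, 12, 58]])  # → [1225, 25, 36, 9025, 144, 3364]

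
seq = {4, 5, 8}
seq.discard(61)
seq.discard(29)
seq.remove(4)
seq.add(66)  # {5, 8, 66}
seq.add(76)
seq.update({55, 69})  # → {5, 8, 55, 66, 69, 76}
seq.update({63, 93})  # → {5, 8, 55, 63, 66, 69, 76, 93}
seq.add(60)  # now {5, 8, 55, 60, 63, 66, 69, 76, 93}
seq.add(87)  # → {5, 8, 55, 60, 63, 66, 69, 76, 87, 93}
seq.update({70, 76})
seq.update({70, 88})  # {5, 8, 55, 60, 63, 66, 69, 70, 76, 87, 88, 93}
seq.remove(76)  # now {5, 8, 55, 60, 63, 66, 69, 70, 87, 88, 93}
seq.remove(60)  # {5, 8, 55, 63, 66, 69, 70, 87, 88, 93}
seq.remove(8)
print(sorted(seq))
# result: [5, 55, 63, 66, 69, 70, 87, 88, 93]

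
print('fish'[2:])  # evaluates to sh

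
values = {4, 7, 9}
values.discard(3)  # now {4, 7, 9}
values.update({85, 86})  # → {4, 7, 9, 85, 86}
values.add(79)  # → {4, 7, 9, 79, 85, 86}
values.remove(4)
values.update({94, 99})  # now {7, 9, 79, 85, 86, 94, 99}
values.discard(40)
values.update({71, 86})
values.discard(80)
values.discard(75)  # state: {7, 9, 71, 79, 85, 86, 94, 99}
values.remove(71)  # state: {7, 9, 79, 85, 86, 94, 99}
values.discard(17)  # {7, 9, 79, 85, 86, 94, 99}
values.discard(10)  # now {7, 9, 79, 85, 86, 94, 99}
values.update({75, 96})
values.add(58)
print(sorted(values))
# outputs [7, 9, 58, 75, 79, 85, 86, 94, 96, 99]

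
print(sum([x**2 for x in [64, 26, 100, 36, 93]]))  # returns 24717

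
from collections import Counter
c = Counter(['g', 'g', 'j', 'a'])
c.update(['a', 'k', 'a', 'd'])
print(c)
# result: Counter({'a': 3, 'g': 2, 'j': 1, 'k': 1, 'd': 1})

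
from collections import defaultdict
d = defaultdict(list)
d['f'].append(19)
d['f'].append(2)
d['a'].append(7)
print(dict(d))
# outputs {'f': [19, 2], 'a': [7]}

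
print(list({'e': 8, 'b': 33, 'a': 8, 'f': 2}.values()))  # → [8, 33, 8, 2]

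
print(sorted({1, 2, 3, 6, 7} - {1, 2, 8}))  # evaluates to [3, 6, 7]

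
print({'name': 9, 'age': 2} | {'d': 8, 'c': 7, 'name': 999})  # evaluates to {'name': 999, 'age': 2, 'd': 8, 'c': 7}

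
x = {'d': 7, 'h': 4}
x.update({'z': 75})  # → {'d': 7, 'h': 4, 'z': 75}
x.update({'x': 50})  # {'d': 7, 'h': 4, 'z': 75, 'x': 50}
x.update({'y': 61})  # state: {'d': 7, 'h': 4, 'z': 75, 'x': 50, 'y': 61}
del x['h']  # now {'d': 7, 'z': 75, 'x': 50, 'y': 61}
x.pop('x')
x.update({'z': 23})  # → {'d': 7, 'z': 23, 'y': 61}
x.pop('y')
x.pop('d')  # 7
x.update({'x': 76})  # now {'z': 23, 'x': 76}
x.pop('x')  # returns 76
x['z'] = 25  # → {'z': 25}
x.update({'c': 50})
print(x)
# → {'z': 25, 'c': 50}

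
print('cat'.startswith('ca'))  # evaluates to True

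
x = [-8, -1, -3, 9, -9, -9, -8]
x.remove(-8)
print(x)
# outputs [-1, -3, 9, -9, -9, -8]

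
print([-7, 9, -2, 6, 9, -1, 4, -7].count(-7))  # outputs 2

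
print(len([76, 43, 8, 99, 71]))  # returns 5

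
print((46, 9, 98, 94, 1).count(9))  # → 1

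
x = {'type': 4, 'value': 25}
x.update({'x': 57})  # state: {'type': 4, 'value': 25, 'x': 57}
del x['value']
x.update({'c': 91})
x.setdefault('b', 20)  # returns 20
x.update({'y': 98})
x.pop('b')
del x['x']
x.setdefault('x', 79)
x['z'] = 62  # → {'type': 4, 'c': 91, 'y': 98, 'x': 79, 'z': 62}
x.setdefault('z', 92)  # 62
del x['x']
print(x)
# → {'type': 4, 'c': 91, 'y': 98, 'z': 62}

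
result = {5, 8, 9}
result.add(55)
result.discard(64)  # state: {5, 8, 9, 55}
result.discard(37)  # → {5, 8, 9, 55}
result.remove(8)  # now {5, 9, 55}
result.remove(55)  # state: {5, 9}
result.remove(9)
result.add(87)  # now {5, 87}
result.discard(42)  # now {5, 87}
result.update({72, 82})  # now {5, 72, 82, 87}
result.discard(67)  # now {5, 72, 82, 87}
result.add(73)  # {5, 72, 73, 82, 87}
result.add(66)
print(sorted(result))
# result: [5, 66, 72, 73, 82, 87]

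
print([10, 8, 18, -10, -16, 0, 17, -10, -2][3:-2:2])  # [-10, 0]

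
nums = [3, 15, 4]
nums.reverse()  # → [4, 15, 3]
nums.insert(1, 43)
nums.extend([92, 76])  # [4, 43, 15, 3, 92, 76]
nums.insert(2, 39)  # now [4, 43, 39, 15, 3, 92, 76]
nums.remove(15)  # [4, 43, 39, 3, 92, 76]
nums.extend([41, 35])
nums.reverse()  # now [35, 41, 76, 92, 3, 39, 43, 4]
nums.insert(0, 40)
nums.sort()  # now [3, 4, 35, 39, 40, 41, 43, 76, 92]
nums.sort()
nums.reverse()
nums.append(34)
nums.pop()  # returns 34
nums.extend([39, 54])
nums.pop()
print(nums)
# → [92, 76, 43, 41, 40, 39, 35, 4, 3, 39]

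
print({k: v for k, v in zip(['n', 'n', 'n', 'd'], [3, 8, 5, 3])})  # {'n': 5, 'd': 3}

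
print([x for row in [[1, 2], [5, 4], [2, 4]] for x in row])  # [1, 2, 5, 4, 2, 4]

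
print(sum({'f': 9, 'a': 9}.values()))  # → 18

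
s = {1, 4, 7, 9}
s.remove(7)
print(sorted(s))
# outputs [1, 4, 9]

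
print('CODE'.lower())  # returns code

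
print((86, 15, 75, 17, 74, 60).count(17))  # 1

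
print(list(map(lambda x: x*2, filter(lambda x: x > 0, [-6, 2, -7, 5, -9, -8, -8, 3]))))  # [4, 10, 6]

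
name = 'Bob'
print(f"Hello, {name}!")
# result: Hello, Bob!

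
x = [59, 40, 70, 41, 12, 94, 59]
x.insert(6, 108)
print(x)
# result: [59, 40, 70, 41, 12, 94, 108, 59]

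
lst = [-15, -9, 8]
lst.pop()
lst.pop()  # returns -9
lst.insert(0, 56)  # [56, -15]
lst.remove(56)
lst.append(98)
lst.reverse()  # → [98, -15]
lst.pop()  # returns -15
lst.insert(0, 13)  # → [13, 98]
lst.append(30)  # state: [13, 98, 30]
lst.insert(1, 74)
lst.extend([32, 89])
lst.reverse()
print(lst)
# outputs [89, 32, 30, 98, 74, 13]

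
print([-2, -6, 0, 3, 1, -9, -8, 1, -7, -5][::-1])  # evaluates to [-5, -7, 1, -8, -9, 1, 3, 0, -6, -2]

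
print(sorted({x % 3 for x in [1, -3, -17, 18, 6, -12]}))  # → [0, 1]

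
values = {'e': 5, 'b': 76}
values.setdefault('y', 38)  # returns 38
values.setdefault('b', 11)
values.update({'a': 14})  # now {'e': 5, 'b': 76, 'y': 38, 'a': 14}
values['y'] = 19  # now {'e': 5, 'b': 76, 'y': 19, 'a': 14}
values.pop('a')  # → 14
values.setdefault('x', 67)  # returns 67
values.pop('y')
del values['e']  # {'b': 76, 'x': 67}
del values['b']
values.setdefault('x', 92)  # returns 67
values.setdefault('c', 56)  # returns 56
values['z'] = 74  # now {'x': 67, 'c': 56, 'z': 74}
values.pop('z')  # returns 74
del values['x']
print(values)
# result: {'c': 56}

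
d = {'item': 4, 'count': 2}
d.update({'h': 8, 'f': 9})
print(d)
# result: {'item': 4, 'count': 2, 'h': 8, 'f': 9}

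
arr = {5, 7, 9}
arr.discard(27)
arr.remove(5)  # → {7, 9}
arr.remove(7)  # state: {9}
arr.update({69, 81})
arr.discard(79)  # {9, 69, 81}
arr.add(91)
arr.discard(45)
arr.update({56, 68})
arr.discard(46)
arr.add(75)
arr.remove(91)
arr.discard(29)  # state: {9, 56, 68, 69, 75, 81}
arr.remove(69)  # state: {9, 56, 68, 75, 81}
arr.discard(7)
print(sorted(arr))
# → [9, 56, 68, 75, 81]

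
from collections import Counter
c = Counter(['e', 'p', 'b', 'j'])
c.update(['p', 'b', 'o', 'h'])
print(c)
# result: Counter({'p': 2, 'b': 2, 'e': 1, 'j': 1, 'o': 1, 'h': 1})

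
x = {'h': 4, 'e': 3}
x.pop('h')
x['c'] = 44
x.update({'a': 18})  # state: {'e': 3, 'c': 44, 'a': 18}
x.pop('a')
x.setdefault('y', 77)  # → 77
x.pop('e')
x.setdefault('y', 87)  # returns 77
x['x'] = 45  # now {'c': 44, 'y': 77, 'x': 45}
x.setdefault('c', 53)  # 44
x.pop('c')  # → 44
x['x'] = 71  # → {'y': 77, 'x': 71}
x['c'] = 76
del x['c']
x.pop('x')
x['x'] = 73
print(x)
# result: {'y': 77, 'x': 73}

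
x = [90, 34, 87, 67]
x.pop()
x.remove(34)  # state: [90, 87]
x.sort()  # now [87, 90]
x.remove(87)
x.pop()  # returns 90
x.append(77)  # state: [77]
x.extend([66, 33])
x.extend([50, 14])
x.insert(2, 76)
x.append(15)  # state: [77, 66, 76, 33, 50, 14, 15]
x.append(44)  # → [77, 66, 76, 33, 50, 14, 15, 44]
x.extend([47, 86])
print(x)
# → [77, 66, 76, 33, 50, 14, 15, 44, 47, 86]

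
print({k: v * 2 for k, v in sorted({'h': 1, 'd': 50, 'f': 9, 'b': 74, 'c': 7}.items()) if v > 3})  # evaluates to {'b': 148, 'c': 14, 'd': 100, 'f': 18}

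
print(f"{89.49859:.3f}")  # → 89.499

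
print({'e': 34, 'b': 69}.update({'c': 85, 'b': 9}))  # None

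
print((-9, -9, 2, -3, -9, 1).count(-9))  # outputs 3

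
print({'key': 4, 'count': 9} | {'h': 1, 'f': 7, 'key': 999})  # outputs {'key': 999, 'count': 9, 'h': 1, 'f': 7}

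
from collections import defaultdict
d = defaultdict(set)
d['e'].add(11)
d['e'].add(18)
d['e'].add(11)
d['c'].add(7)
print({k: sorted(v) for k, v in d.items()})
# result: {'e': [11, 18], 'c': [7]}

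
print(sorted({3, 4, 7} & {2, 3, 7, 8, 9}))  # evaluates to [3, 7]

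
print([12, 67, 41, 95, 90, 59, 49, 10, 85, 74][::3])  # [12, 95, 49, 74]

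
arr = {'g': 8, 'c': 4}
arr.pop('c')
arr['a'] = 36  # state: {'g': 8, 'a': 36}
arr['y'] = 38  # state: {'g': 8, 'a': 36, 'y': 38}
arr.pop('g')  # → 8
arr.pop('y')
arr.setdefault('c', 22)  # 22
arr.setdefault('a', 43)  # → 36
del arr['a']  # {'c': 22}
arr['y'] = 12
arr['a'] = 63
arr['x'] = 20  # {'c': 22, 'y': 12, 'a': 63, 'x': 20}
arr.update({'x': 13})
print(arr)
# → {'c': 22, 'y': 12, 'a': 63, 'x': 13}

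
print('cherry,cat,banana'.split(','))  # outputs ['cherry', 'cat', 'banana']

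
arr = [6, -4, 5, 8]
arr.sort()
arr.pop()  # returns 8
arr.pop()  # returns 6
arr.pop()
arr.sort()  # [-4]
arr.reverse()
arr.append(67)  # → [-4, 67]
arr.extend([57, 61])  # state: [-4, 67, 57, 61]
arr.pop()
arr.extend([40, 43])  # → [-4, 67, 57, 40, 43]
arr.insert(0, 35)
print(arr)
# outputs [35, -4, 67, 57, 40, 43]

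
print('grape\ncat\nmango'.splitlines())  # ['grape', 'cat', 'mango']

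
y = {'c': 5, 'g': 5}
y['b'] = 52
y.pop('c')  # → 5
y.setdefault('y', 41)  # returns 41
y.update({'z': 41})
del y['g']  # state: {'b': 52, 'y': 41, 'z': 41}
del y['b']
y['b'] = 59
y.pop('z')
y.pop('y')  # 41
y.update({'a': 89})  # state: {'b': 59, 'a': 89}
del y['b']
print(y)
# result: {'a': 89}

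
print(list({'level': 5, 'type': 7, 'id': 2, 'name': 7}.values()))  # [5, 7, 2, 7]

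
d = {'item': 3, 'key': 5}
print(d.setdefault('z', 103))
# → 103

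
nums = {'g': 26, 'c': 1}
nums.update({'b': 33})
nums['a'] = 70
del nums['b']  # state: {'g': 26, 'c': 1, 'a': 70}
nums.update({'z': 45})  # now {'g': 26, 'c': 1, 'a': 70, 'z': 45}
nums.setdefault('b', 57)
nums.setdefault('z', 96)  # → 45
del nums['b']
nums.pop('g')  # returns 26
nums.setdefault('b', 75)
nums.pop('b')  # 75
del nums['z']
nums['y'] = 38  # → {'c': 1, 'a': 70, 'y': 38}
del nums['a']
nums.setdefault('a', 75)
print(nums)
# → {'c': 1, 'y': 38, 'a': 75}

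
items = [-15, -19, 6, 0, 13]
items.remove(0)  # [-15, -19, 6, 13]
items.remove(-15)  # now [-19, 6, 13]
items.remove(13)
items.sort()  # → [-19, 6]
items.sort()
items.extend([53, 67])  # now [-19, 6, 53, 67]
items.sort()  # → [-19, 6, 53, 67]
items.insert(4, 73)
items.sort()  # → [-19, 6, 53, 67, 73]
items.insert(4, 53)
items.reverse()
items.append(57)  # [73, 53, 67, 53, 6, -19, 57]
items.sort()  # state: [-19, 6, 53, 53, 57, 67, 73]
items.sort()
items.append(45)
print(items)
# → [-19, 6, 53, 53, 57, 67, 73, 45]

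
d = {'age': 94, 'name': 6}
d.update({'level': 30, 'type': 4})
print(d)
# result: {'age': 94, 'name': 6, 'level': 30, 'type': 4}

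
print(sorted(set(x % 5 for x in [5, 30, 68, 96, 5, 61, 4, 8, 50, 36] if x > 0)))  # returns [0, 1, 3, 4]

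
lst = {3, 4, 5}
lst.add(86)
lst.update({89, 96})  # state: {3, 4, 5, 86, 89, 96}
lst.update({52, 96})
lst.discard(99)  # {3, 4, 5, 52, 86, 89, 96}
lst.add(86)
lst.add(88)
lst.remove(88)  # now {3, 4, 5, 52, 86, 89, 96}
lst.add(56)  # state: {3, 4, 5, 52, 56, 86, 89, 96}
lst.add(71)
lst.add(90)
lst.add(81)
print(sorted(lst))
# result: [3, 4, 5, 52, 56, 71, 81, 86, 89, 90, 96]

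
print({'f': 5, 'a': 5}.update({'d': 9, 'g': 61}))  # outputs None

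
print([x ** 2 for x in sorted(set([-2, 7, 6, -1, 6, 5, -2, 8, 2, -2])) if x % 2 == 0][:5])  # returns [4, 4, 36, 64]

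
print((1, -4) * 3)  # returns (1, -4, 1, -4, 1, -4)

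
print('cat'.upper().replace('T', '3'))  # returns CA3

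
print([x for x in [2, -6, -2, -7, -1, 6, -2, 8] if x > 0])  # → [2, 6, 8]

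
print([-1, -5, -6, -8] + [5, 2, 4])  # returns [-1, -5, -6, -8, 5, 2, 4]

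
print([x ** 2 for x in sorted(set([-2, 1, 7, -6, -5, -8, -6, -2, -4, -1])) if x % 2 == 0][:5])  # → [64, 36, 16, 4]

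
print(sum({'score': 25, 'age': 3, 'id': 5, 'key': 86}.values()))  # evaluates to 119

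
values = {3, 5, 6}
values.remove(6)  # {3, 5}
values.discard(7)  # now {3, 5}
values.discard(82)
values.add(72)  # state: {3, 5, 72}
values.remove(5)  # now {3, 72}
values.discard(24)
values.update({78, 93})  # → {3, 72, 78, 93}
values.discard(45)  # {3, 72, 78, 93}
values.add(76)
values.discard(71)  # {3, 72, 76, 78, 93}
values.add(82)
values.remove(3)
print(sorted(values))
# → [72, 76, 78, 82, 93]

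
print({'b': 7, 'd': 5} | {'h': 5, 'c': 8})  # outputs {'b': 7, 'd': 5, 'h': 5, 'c': 8}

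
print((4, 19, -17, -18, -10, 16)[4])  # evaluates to -10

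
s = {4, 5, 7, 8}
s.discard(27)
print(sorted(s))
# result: [4, 5, 7, 8]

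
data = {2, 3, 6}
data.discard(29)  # {2, 3, 6}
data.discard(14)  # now {2, 3, 6}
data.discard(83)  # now {2, 3, 6}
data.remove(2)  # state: {3, 6}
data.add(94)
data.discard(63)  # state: {3, 6, 94}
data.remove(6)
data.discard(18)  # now {3, 94}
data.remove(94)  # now {3}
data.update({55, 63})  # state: {3, 55, 63}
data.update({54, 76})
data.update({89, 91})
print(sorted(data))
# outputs [3, 54, 55, 63, 76, 89, 91]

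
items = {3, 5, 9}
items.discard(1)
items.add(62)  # {3, 5, 9, 62}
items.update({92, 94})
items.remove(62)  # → {3, 5, 9, 92, 94}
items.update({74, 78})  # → {3, 5, 9, 74, 78, 92, 94}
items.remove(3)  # {5, 9, 74, 78, 92, 94}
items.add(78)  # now {5, 9, 74, 78, 92, 94}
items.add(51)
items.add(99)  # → {5, 9, 51, 74, 78, 92, 94, 99}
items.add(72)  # {5, 9, 51, 72, 74, 78, 92, 94, 99}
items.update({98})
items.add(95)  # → {5, 9, 51, 72, 74, 78, 92, 94, 95, 98, 99}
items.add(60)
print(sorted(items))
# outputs [5, 9, 51, 60, 72, 74, 78, 92, 94, 95, 98, 99]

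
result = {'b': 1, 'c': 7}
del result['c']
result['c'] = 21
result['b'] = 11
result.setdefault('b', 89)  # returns 11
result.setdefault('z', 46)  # 46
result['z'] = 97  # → {'b': 11, 'c': 21, 'z': 97}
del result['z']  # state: {'b': 11, 'c': 21}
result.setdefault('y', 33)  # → 33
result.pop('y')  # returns 33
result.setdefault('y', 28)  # 28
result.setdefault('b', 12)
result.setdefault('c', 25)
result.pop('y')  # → 28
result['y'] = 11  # {'b': 11, 'c': 21, 'y': 11}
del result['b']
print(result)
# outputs {'c': 21, 'y': 11}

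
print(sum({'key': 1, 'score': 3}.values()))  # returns 4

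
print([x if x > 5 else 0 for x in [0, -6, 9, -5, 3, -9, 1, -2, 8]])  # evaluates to [0, 0, 9, 0, 0, 0, 0, 0, 8]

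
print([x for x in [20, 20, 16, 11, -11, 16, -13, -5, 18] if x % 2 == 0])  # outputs [20, 20, 16, 16, 18]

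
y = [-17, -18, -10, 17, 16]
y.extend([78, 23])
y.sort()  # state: [-18, -17, -10, 16, 17, 23, 78]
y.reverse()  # [78, 23, 17, 16, -10, -17, -18]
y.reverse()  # [-18, -17, -10, 16, 17, 23, 78]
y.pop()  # 78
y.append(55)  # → [-18, -17, -10, 16, 17, 23, 55]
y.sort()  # [-18, -17, -10, 16, 17, 23, 55]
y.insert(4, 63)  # [-18, -17, -10, 16, 63, 17, 23, 55]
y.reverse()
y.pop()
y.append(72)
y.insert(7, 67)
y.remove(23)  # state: [55, 17, 63, 16, -10, -17, 67, 72]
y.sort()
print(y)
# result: [-17, -10, 16, 17, 55, 63, 67, 72]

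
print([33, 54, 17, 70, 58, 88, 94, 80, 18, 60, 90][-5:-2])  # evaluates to [94, 80, 18]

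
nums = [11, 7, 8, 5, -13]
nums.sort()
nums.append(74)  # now [-13, 5, 7, 8, 11, 74]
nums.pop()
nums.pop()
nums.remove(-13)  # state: [5, 7, 8]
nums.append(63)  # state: [5, 7, 8, 63]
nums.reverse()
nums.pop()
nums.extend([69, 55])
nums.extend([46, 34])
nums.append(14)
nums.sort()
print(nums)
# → [7, 8, 14, 34, 46, 55, 63, 69]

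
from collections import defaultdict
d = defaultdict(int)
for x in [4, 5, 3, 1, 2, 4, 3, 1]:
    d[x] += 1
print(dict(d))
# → {4: 2, 5: 1, 3: 2, 1: 2, 2: 1}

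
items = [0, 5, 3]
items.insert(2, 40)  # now [0, 5, 40, 3]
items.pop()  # 3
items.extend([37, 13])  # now [0, 5, 40, 37, 13]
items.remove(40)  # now [0, 5, 37, 13]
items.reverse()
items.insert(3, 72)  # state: [13, 37, 5, 72, 0]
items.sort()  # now [0, 5, 13, 37, 72]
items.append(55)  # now [0, 5, 13, 37, 72, 55]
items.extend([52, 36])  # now [0, 5, 13, 37, 72, 55, 52, 36]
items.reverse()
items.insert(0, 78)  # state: [78, 36, 52, 55, 72, 37, 13, 5, 0]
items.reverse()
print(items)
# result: [0, 5, 13, 37, 72, 55, 52, 36, 78]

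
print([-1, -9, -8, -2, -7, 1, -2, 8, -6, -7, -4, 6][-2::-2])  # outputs [-4, -6, -2, -7, -8, -1]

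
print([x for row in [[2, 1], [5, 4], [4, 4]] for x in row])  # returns [2, 1, 5, 4, 4, 4]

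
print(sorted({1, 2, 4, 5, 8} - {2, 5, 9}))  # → [1, 4, 8]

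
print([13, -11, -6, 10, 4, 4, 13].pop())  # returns 13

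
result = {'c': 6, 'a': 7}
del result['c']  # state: {'a': 7}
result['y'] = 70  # {'a': 7, 'y': 70}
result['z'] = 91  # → {'a': 7, 'y': 70, 'z': 91}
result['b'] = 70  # {'a': 7, 'y': 70, 'z': 91, 'b': 70}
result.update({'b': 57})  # {'a': 7, 'y': 70, 'z': 91, 'b': 57}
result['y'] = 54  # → {'a': 7, 'y': 54, 'z': 91, 'b': 57}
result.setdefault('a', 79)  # 7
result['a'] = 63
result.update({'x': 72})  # {'a': 63, 'y': 54, 'z': 91, 'b': 57, 'x': 72}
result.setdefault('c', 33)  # 33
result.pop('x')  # 72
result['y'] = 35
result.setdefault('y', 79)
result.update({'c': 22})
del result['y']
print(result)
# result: {'a': 63, 'z': 91, 'b': 57, 'c': 22}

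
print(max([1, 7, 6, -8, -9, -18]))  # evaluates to 7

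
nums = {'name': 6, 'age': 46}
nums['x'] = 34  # {'name': 6, 'age': 46, 'x': 34}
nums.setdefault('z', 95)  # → 95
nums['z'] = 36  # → {'name': 6, 'age': 46, 'x': 34, 'z': 36}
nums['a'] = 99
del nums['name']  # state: {'age': 46, 'x': 34, 'z': 36, 'a': 99}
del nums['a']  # {'age': 46, 'x': 34, 'z': 36}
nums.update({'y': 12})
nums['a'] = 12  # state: {'age': 46, 'x': 34, 'z': 36, 'y': 12, 'a': 12}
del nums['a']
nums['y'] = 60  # {'age': 46, 'x': 34, 'z': 36, 'y': 60}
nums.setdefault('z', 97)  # 36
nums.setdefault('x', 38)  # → 34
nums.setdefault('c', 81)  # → 81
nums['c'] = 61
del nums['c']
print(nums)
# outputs {'age': 46, 'x': 34, 'z': 36, 'y': 60}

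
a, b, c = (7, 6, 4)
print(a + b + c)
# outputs 17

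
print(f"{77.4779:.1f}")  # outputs 77.5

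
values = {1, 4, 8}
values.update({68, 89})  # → {1, 4, 8, 68, 89}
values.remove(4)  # {1, 8, 68, 89}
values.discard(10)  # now {1, 8, 68, 89}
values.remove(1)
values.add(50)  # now {8, 50, 68, 89}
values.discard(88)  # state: {8, 50, 68, 89}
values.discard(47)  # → {8, 50, 68, 89}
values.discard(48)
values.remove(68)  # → {8, 50, 89}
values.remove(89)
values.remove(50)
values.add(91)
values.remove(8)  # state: {91}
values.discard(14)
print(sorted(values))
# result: [91]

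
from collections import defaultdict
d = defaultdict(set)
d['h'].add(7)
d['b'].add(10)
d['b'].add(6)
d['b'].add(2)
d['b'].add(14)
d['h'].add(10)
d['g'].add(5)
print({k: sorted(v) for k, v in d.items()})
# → {'h': [7, 10], 'b': [2, 6, 10, 14], 'g': [5]}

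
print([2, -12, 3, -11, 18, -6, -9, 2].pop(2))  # 3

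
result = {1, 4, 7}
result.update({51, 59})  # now {1, 4, 7, 51, 59}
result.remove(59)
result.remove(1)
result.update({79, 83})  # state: {4, 7, 51, 79, 83}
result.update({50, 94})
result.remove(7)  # {4, 50, 51, 79, 83, 94}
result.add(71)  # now {4, 50, 51, 71, 79, 83, 94}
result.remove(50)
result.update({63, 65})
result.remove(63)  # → {4, 51, 65, 71, 79, 83, 94}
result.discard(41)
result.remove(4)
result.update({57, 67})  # {51, 57, 65, 67, 71, 79, 83, 94}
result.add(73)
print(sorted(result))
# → [51, 57, 65, 67, 71, 73, 79, 83, 94]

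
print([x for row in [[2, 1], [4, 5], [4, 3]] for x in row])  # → [2, 1, 4, 5, 4, 3]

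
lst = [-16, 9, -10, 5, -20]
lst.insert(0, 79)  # [79, -16, 9, -10, 5, -20]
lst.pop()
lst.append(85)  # [79, -16, 9, -10, 5, 85]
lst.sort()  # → [-16, -10, 5, 9, 79, 85]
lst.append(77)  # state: [-16, -10, 5, 9, 79, 85, 77]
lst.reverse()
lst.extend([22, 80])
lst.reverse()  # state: [80, 22, -16, -10, 5, 9, 79, 85, 77]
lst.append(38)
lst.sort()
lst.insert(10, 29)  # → [-16, -10, 5, 9, 22, 38, 77, 79, 80, 85, 29]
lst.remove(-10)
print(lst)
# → [-16, 5, 9, 22, 38, 77, 79, 80, 85, 29]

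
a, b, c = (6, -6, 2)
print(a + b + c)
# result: 2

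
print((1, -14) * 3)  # (1, -14, 1, -14, 1, -14)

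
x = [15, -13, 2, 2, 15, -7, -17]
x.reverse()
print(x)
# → [-17, -7, 15, 2, 2, -13, 15]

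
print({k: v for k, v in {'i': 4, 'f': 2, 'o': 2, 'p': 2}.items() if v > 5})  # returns {}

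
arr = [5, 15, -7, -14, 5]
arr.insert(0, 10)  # [10, 5, 15, -7, -14, 5]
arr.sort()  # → [-14, -7, 5, 5, 10, 15]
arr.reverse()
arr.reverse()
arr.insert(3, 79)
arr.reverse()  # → [15, 10, 5, 79, 5, -7, -14]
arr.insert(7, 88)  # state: [15, 10, 5, 79, 5, -7, -14, 88]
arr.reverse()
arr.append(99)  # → [88, -14, -7, 5, 79, 5, 10, 15, 99]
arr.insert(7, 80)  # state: [88, -14, -7, 5, 79, 5, 10, 80, 15, 99]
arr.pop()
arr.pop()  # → 15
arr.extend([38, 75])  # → [88, -14, -7, 5, 79, 5, 10, 80, 38, 75]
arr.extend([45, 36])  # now [88, -14, -7, 5, 79, 5, 10, 80, 38, 75, 45, 36]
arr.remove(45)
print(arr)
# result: [88, -14, -7, 5, 79, 5, 10, 80, 38, 75, 36]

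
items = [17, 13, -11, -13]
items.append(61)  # [17, 13, -11, -13, 61]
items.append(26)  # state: [17, 13, -11, -13, 61, 26]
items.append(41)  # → [17, 13, -11, -13, 61, 26, 41]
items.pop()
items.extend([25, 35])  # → [17, 13, -11, -13, 61, 26, 25, 35]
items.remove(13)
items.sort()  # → [-13, -11, 17, 25, 26, 35, 61]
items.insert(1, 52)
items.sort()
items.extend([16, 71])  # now [-13, -11, 17, 25, 26, 35, 52, 61, 16, 71]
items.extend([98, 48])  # [-13, -11, 17, 25, 26, 35, 52, 61, 16, 71, 98, 48]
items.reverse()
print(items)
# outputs [48, 98, 71, 16, 61, 52, 35, 26, 25, 17, -11, -13]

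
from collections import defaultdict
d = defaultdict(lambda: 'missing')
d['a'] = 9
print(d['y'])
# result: missing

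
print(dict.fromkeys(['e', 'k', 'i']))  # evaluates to {'e': None, 'k': None, 'i': None}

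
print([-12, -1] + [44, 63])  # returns [-12, -1, 44, 63]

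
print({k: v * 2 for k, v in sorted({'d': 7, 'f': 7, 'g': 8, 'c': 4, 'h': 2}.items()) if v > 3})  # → {'c': 8, 'd': 14, 'f': 14, 'g': 16}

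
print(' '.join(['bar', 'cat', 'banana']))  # bar cat banana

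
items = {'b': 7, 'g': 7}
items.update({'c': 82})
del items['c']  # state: {'b': 7, 'g': 7}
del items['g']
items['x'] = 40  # {'b': 7, 'x': 40}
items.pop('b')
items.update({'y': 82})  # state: {'x': 40, 'y': 82}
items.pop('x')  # 40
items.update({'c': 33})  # {'y': 82, 'c': 33}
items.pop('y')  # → 82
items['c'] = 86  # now {'c': 86}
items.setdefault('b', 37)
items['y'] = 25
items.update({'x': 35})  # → {'c': 86, 'b': 37, 'y': 25, 'x': 35}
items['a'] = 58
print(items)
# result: {'c': 86, 'b': 37, 'y': 25, 'x': 35, 'a': 58}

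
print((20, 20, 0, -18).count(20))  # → 2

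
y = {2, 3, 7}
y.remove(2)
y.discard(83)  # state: {3, 7}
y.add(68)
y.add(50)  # {3, 7, 50, 68}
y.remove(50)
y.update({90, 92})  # {3, 7, 68, 90, 92}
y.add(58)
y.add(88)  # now {3, 7, 58, 68, 88, 90, 92}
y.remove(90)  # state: {3, 7, 58, 68, 88, 92}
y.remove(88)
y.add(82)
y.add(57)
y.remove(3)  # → {7, 57, 58, 68, 82, 92}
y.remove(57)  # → {7, 58, 68, 82, 92}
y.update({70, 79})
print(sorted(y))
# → [7, 58, 68, 70, 79, 82, 92]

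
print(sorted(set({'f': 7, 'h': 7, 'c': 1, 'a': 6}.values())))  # [1, 6, 7]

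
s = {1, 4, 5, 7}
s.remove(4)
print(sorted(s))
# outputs [1, 5, 7]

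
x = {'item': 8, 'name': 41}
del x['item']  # {'name': 41}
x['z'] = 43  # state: {'name': 41, 'z': 43}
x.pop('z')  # 43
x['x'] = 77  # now {'name': 41, 'x': 77}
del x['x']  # {'name': 41}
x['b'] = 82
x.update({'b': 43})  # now {'name': 41, 'b': 43}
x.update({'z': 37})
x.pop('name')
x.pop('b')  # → 43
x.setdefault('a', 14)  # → 14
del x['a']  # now {'z': 37}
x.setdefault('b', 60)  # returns 60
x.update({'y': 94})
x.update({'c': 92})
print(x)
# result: {'z': 37, 'b': 60, 'y': 94, 'c': 92}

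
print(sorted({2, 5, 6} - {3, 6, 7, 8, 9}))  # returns [2, 5]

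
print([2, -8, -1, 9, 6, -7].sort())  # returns None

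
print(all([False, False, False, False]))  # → False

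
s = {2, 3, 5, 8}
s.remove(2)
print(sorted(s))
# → [3, 5, 8]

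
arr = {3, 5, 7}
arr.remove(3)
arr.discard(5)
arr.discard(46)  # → {7}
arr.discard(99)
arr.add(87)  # {7, 87}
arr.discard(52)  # {7, 87}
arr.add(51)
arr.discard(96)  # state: {7, 51, 87}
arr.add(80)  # {7, 51, 80, 87}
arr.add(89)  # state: {7, 51, 80, 87, 89}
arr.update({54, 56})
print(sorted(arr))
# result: [7, 51, 54, 56, 80, 87, 89]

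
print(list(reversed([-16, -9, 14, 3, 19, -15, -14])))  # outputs [-14, -15, 19, 3, 14, -9, -16]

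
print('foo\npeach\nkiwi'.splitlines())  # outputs ['foo', 'peach', 'kiwi']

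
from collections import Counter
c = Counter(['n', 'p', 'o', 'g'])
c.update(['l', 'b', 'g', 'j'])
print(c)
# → Counter({'g': 2, 'n': 1, 'p': 1, 'o': 1, 'l': 1, 'b': 1, 'j': 1})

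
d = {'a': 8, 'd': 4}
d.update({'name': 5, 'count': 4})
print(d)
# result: {'a': 8, 'd': 4, 'name': 5, 'count': 4}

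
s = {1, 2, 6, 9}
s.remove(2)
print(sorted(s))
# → [1, 6, 9]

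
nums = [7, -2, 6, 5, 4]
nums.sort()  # [-2, 4, 5, 6, 7]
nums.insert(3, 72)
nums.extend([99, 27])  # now [-2, 4, 5, 72, 6, 7, 99, 27]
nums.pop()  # 27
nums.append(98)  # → [-2, 4, 5, 72, 6, 7, 99, 98]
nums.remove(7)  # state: [-2, 4, 5, 72, 6, 99, 98]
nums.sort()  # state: [-2, 4, 5, 6, 72, 98, 99]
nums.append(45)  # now [-2, 4, 5, 6, 72, 98, 99, 45]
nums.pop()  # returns 45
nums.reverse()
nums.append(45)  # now [99, 98, 72, 6, 5, 4, -2, 45]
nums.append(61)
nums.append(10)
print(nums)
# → [99, 98, 72, 6, 5, 4, -2, 45, 61, 10]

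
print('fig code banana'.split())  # ['fig', 'code', 'banana']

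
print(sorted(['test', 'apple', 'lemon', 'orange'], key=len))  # ['test', 'apple', 'lemon', 'orange']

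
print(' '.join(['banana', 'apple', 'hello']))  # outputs banana apple hello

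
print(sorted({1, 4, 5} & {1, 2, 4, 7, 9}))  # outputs [1, 4]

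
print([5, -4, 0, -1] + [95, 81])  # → [5, -4, 0, -1, 95, 81]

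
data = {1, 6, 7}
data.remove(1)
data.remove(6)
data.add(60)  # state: {7, 60}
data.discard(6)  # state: {7, 60}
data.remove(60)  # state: {7}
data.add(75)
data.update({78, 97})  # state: {7, 75, 78, 97}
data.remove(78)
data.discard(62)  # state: {7, 75, 97}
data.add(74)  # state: {7, 74, 75, 97}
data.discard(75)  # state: {7, 74, 97}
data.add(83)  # {7, 74, 83, 97}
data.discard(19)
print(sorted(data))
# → [7, 74, 83, 97]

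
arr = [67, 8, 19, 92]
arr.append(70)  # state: [67, 8, 19, 92, 70]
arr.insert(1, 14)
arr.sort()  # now [8, 14, 19, 67, 70, 92]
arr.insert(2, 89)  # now [8, 14, 89, 19, 67, 70, 92]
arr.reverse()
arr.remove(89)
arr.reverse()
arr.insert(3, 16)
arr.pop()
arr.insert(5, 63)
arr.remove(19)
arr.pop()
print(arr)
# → [8, 14, 16, 67, 63]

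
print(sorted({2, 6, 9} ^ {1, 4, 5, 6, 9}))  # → [1, 2, 4, 5]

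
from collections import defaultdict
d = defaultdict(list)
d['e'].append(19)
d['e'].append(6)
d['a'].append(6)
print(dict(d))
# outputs {'e': [19, 6], 'a': [6]}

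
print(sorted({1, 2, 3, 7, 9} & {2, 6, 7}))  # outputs [2, 7]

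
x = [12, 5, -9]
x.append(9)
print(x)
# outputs [12, 5, -9, 9]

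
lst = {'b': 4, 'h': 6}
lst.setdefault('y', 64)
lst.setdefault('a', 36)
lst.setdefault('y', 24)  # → 64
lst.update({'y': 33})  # {'b': 4, 'h': 6, 'y': 33, 'a': 36}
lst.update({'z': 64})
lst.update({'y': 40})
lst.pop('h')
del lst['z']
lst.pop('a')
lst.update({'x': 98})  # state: {'b': 4, 'y': 40, 'x': 98}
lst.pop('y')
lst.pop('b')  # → 4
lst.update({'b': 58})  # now {'x': 98, 'b': 58}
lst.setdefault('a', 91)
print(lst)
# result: {'x': 98, 'b': 58, 'a': 91}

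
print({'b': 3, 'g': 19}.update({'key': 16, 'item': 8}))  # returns None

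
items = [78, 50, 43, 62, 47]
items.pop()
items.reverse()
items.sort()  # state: [43, 50, 62, 78]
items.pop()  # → 78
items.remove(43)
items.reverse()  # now [62, 50]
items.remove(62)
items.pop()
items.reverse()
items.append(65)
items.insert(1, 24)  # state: [65, 24]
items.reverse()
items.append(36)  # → [24, 65, 36]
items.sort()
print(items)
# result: [24, 36, 65]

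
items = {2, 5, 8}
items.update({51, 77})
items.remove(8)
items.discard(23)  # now {2, 5, 51, 77}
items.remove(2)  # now {5, 51, 77}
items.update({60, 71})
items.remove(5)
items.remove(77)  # {51, 60, 71}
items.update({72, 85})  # {51, 60, 71, 72, 85}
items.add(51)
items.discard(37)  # {51, 60, 71, 72, 85}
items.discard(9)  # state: {51, 60, 71, 72, 85}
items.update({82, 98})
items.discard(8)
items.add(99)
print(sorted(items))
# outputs [51, 60, 71, 72, 82, 85, 98, 99]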